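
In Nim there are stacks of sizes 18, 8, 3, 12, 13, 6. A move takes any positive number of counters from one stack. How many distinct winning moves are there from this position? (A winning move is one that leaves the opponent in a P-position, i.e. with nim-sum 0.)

1

Compute the nim-sum pairwise:
18 ^ 8 = 26
26 ^ 3 = 25
25 ^ 12 = 21
21 ^ 13 = 24
24 ^ 6 = 30
The overall nim-sum is X = 30. A stack of size p has a winning move iff p XOR X < p (reduce it to p XOR X).
  18: 18 XOR 30 = 12 < 18 — winning move (to 12).
  8: 8 XOR 30 = 22 ≥ 8 — no move.
  3: 3 XOR 30 = 29 ≥ 3 — no move.
  12: 12 XOR 30 = 18 ≥ 12 — no move.
  13: 13 XOR 30 = 19 ≥ 13 — no move.
  6: 6 XOR 30 = 24 ≥ 6 — no move.
That gives 1 winning move.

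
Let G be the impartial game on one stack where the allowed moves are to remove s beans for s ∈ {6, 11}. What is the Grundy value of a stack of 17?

0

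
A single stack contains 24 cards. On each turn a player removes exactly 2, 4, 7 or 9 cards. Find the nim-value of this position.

Build the Grundy sequence with g(k) = mex{g(k−s) : s ∈ {2, 4, 7, 9}, s ≤ k}:
k:     0  1  2  3  4  5  6  7  8  9 10 11 12 13 14 15 16 17 18 19 20 21 22 23 24
g(k):  0  0  1  1  2  2  0  3  1  4  2  0  0  1  1  2  2  0  3  1  4  2  0  0  1
So g(24) = 1.

1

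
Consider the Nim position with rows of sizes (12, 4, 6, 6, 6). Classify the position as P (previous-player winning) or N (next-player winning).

N-position

Bitwise XOR of the heap sizes:
  1100  (12)
  0100  (4)
  0110  (6)
  0110  (6)
  0110  (6)
  ----
  1110  (14)
The nim-sum is 14 ≠ 0, so this is an N-position: the player to move can win.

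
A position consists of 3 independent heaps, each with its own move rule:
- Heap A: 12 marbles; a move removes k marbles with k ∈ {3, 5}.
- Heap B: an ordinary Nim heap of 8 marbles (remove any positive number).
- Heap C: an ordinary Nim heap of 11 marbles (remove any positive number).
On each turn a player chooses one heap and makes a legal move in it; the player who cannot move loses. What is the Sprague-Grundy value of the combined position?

2

Build the Grundy sequence for heap A with g(k) = mex{g(k−s) : s ∈ {3, 5}, s ≤ k}:
k:     0  1  2  3  4  5  6  7  8  9 10 11 12
g(k):  0  0  0  1  1  1  2  2  0  0  0  1  1
So g(12) = 1.
Heap B is a plain Nim heap of size 8, so its Grundy value is 8.
Heap C is a plain Nim heap of size 11, so its Grundy value is 11.
The value of a disjunctive sum is the nim-sum of the parts.
Combined value = 1 XOR 8 XOR 11 = 2.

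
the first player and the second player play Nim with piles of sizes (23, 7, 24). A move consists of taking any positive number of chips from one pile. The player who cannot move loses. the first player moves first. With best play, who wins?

the first player wins

In binary:
  10111  (23)
  00111  (7)
  11000  (24)
  -----
  01000  (8)
The nim-sum is 8 ≠ 0, so this is an N-position: the player to move can win; the first player has a winning move.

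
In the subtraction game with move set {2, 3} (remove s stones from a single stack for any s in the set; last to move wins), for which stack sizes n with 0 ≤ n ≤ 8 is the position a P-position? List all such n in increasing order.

Build the Grundy sequence with g(k) = mex{g(k−s) : s ∈ {2, 3}, s ≤ k}:
k:     0  1  2  3  4  5  6  7  8
g(k):  0  0  1  1  2  0  0  1  1
The P-positions (g = 0) in 0..8 are 0, 1, 5, 6.

0, 1, 5, 6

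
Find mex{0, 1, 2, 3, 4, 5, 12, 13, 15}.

6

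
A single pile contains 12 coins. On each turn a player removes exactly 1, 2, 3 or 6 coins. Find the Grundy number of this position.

0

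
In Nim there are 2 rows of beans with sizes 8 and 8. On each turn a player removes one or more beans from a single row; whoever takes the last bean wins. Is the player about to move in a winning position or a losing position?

Losing position

Nim-sum: 8 ⊕ 8 = 0.
The nim-sum is 0, so this is a P-position: the player to move is in a losing position under optimal play.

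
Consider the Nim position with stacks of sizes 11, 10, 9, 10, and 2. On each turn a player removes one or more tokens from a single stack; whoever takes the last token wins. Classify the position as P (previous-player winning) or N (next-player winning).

P-position

Compute the nim-sum pairwise:
11 ^ 10 = 1
1 ^ 9 = 8
8 ^ 10 = 2
2 ^ 2 = 0
The nim-sum is 0, so this is a P-position: the player to move is in a losing position under optimal play.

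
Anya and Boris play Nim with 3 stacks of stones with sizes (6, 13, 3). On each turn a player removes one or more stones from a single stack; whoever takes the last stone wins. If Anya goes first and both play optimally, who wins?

In binary:
  0110  (6)
  1101  (13)
  0011  (3)
  ----
  1000  (8)
The nim-sum is 8 ≠ 0, so this is an N-position: the player to move can win; Anya has a winning move.

Anya wins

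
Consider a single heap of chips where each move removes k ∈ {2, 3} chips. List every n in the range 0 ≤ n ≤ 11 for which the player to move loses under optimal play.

Build the Grundy sequence with g(k) = mex{g(k−s) : s ∈ {2, 3}, s ≤ k}:
g(0) = mex{} = 0
g(1) = mex{} = 0
g(2) = mex{0} = 1
g(3) = mex{0} = 1
g(4) = mex{0,1} = 2
g(5) = mex{1} = 0
g(6) = mex{1,2} = 0
g(7) = mex{0,2} = 1
g(8) = mex{0} = 1
g(9) = mex{0,1} = 2
g(10) = mex{1} = 0
g(11) = mex{1,2} = 0
The P-positions (g = 0) in 0..11 are 0, 1, 5, 6, 10, 11.

0, 1, 5, 6, 10, 11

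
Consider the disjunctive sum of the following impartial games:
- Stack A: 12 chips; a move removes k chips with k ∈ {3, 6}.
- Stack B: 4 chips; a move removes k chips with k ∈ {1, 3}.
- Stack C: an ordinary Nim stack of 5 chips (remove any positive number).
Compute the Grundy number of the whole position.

4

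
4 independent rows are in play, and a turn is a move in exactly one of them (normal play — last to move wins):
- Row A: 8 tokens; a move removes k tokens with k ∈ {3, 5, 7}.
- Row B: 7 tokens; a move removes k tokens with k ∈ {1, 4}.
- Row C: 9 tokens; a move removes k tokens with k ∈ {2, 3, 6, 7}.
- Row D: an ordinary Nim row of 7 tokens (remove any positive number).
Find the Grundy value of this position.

5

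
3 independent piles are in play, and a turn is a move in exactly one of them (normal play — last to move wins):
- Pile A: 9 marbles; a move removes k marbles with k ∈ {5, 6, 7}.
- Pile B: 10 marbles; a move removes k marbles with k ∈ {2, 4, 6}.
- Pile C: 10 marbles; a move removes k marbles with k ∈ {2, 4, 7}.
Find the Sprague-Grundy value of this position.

Grundy values for pile A (subtraction set {5, 6, 7}):
k:     0  1  2  3  4  5  6  7  8  9
g(k):  0  0  0  0  0  1  1  1  1  1
So g(9) = 1.
Build the Grundy sequence for pile B with g(k) = mex{g(k−s) : s ∈ {2, 4, 6}, s ≤ k}:
k:     0  1  2  3  4  5  6  7  8  9 10
g(k):  0  0  1  1  2  2  3  3  0  0  1
So g(10) = 1.
Build the Grundy sequence for pile C with g(k) = mex{g(k−s) : s ∈ {2, 4, 7}, s ≤ k}:
g(0) = mex{} = 0
g(1) = mex{} = 0
g(2) = mex{0} = 1
g(3) = mex{0} = 1
g(4) = mex{0,1} = 2
g(5) = mex{0,1} = 2
g(6) = mex{1,2} = 0
g(7) = mex{0,1,2} = 3
g(8) = mex{0,2} = 1
g(9) = mex{1,2,3} = 0
g(10) = mex{0,1} = 2
So g(10) = 2.
By the Sprague-Grundy theorem, the Grundy value of a sum of independent games is the XOR of the component values.
Combined value = 1 XOR 1 XOR 2 = 2.

2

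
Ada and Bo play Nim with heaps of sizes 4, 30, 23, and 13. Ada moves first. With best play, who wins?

Nim-sum: 4 ⊕ 30 ⊕ 23 ⊕ 13 = 0.
The nim-sum is 0, so this is a P-position: the player to move is in a losing position under optimal play; Ada is about to move from it and so loses — Bo wins.

Bo wins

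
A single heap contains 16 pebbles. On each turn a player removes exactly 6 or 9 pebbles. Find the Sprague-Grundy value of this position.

0

Grundy values for subtraction set {6, 9}:
k:     0  1  2  3  4  5  6  7  8  9 10 11 12 13 14 15 16
g(k):  0  0  0  0  0  0  1  1  1  1  1  1  2  2  2  0  0
So g(16) = 0.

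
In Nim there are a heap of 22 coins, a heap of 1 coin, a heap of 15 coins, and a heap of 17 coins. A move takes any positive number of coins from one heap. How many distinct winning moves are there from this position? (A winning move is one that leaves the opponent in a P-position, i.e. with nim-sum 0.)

1

Compute the nim-sum pairwise:
22 XOR 1 = 23
23 XOR 15 = 24
24 XOR 17 = 9
The overall nim-sum is X = 9. A heap of size p has a winning move iff p XOR X < p (reduce it to p XOR X).
  22: 22 XOR 9 = 31 ≥ 22 — no move.
  1: 1 XOR 9 = 8 ≥ 1 — no move.
  15: 15 XOR 9 = 6 < 15 — winning move (to 6).
  17: 17 XOR 9 = 24 ≥ 17 — no move.
That gives 1 winning move.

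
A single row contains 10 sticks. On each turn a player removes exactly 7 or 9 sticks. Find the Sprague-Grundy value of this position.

Grundy values for subtraction set {7, 9}:
g(0) = mex{} = 0
g(1) = mex{} = 0
g(2) = mex{} = 0
g(3) = mex{} = 0
g(4) = mex{} = 0
g(5) = mex{} = 0
g(6) = mex{} = 0
g(7) = mex{0} = 1
g(8) = mex{0} = 1
g(9) = mex{0} = 1
g(10) = mex{0} = 1
So g(10) = 1.

1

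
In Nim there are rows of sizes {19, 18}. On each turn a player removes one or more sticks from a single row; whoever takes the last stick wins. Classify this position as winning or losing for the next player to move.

Write each in binary and XOR column by column:
  10011  (19)
  10010  (18)
  -----
  00001  (1)
The nim-sum is 1 ≠ 0, so this is an N-position: the player to move can win.

Winning position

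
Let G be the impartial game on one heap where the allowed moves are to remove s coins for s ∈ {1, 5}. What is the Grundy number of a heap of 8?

0

Compute g(0), g(1), … for moves {1, 5}:
g(0) = mex{} = 0
g(1) = mex{0} = 1
g(2) = mex{1} = 0
g(3) = mex{0} = 1
g(4) = mex{1} = 0
g(5) = mex{0} = 1
g(6) = mex{1} = 0
g(7) = mex{0} = 1
g(8) = mex{1} = 0
So g(8) = 0.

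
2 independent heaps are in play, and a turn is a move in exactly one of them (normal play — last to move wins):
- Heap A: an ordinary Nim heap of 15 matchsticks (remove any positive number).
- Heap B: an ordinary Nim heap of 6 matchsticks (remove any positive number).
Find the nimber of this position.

9

Heap A is a plain Nim heap of size 15, so its Grundy value is 15.
Heap B is a plain Nim heap of size 6, so its Grundy value is 6.
By the Sprague-Grundy theorem, the Grundy value of a sum of independent games is the XOR of the component values.
Combined value = 15 ⊕ 6 = 9.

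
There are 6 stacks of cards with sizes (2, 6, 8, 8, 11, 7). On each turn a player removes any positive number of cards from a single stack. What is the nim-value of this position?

8

Nim-sum: 2 ⊕ 6 ⊕ 8 ⊕ 8 ⊕ 11 ⊕ 7 = 8.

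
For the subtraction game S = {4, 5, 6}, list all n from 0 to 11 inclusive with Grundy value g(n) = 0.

Grundy values for subtraction set {4, 5, 6}:
k:     0  1  2  3  4  5  6  7  8  9 10 11
g(k):  0  0  0  0  1  1  1  1  2  2  0  0
The P-positions (g = 0) in 0..11 are 0, 1, 2, 3, 10, 11.

0, 1, 2, 3, 10, 11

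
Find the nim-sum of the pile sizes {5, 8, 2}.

15

Compute the nim-sum pairwise:
5 ⊕ 8 = 13
13 ⊕ 2 = 15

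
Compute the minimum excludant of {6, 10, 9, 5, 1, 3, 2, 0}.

The values 0, 1, 2, 3 are all present; 4 is the first non-negative integer missing from the set.

4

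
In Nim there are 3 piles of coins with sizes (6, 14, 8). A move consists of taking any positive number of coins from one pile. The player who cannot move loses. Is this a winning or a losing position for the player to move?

In binary:
  0110  (6)
  1110  (14)
  1000  (8)
  ----
  0000  (0)
The nim-sum is 0, so this is a P-position: the player to move is in a losing position under optimal play.

Losing position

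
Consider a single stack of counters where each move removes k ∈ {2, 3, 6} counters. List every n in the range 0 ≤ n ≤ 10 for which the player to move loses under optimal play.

0, 1, 5, 9, 10

Compute g(0), g(1), … for moves {2, 3, 6}:
k:     0  1  2  3  4  5  6  7  8  9 10
g(k):  0  0  1  1  2  0  3  1  2  0  0
The P-positions (g = 0) in 0..10 are 0, 1, 5, 9, 10.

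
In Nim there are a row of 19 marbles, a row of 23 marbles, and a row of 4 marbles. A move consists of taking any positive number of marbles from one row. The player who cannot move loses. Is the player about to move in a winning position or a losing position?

Losing position

Compute the nim-sum pairwise:
19 ^ 23 = 4
4 ^ 4 = 0
The nim-sum is 0, so this is a P-position: the player to move is in a losing position under optimal play.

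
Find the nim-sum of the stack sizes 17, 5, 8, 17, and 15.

Nim-sum: 17 XOR 5 XOR 8 XOR 17 XOR 15 = 2.

2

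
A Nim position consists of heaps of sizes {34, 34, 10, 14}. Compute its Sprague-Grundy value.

Nim-sum: 34 XOR 34 XOR 10 XOR 14 = 4.

4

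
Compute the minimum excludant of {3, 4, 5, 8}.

0

0 is not in the set, so the mex is 0.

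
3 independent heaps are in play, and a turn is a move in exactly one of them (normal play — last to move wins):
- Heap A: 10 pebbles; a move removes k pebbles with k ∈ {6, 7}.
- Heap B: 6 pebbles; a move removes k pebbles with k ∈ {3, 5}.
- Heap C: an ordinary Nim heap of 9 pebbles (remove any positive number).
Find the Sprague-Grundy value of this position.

10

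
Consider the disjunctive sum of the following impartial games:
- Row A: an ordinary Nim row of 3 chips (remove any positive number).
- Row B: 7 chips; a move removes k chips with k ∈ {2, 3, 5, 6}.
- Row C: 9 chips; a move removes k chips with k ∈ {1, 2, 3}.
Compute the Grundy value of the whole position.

Row A is a plain Nim row of size 3, so its Grundy value is 3.
Grundy values for row B (subtraction set {2, 3, 5, 6}):
k:     0  1  2  3  4  5  6  7
g(k):  0  0  1  1  2  2  3  3
So g(7) = 3.
Grundy values for row C (subtraction set {1, 2, 3}):
k:     0  1  2  3  4  5  6  7  8  9
g(k):  0  1  2  3  0  1  2  3  0  1
So g(9) = 1.
The value of a disjunctive sum is the nim-sum of the parts.
Combined value = 3 XOR 3 XOR 1 = 1.

1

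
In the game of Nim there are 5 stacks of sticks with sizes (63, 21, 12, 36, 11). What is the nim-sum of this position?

Nim-sum: 63 XOR 21 XOR 12 XOR 36 XOR 11 = 9.

9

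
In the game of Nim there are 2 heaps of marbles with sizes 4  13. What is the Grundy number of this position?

9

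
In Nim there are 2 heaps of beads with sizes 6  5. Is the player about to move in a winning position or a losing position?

Write each in binary and XOR column by column:
  110  (6)
  101  (5)
  ---
  011  (3)
The nim-sum is 3 ≠ 0, so this is an N-position: the player to move can win.

Winning position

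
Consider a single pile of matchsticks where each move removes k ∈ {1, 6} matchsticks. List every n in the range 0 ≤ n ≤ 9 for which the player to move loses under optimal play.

Compute g(0), g(1), … for moves {1, 6}:
g(0) = mex{} = 0
g(1) = mex{0} = 1
g(2) = mex{1} = 0
g(3) = mex{0} = 1
g(4) = mex{1} = 0
g(5) = mex{0} = 1
g(6) = mex{0,1} = 2
g(7) = mex{1,2} = 0
g(8) = mex{0} = 1
g(9) = mex{1} = 0
The P-positions (g = 0) in 0..9 are 0, 2, 4, 7, 9.

0, 2, 4, 7, 9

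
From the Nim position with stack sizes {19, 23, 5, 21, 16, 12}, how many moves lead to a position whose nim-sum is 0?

1

Bitwise XOR of the heap sizes:
  10011  (19)
  10111  (23)
  00101  (5)
  10101  (21)
  10000  (16)
  01100  (12)
  -----
  01000  (8)
The overall nim-sum is X = 8. A stack of size p has a winning move iff p XOR X < p (reduce it to p XOR X).
  19: 19 XOR 8 = 27 ≥ 19 — no move.
  23: 23 XOR 8 = 31 ≥ 23 — no move.
  5: 5 XOR 8 = 13 ≥ 5 — no move.
  21: 21 XOR 8 = 29 ≥ 21 — no move.
  16: 16 XOR 8 = 24 ≥ 16 — no move.
  12: 12 XOR 8 = 4 < 12 — winning move (to 4).
That gives 1 winning move.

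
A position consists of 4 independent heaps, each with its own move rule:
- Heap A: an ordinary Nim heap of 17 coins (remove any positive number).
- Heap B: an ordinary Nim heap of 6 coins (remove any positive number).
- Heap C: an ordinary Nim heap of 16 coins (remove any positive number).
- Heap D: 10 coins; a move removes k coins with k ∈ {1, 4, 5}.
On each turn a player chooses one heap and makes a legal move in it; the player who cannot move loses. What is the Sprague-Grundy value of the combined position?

Heap A is a plain Nim heap of size 17, so its Grundy value is 17.
Heap B is a plain Nim heap of size 6, so its Grundy value is 6.
Heap C is a plain Nim heap of size 16, so its Grundy value is 16.
Build the Grundy sequence for heap D with g(k) = mex{g(k−s) : s ∈ {1, 4, 5}, s ≤ k}:
g(0) = mex{} = 0
g(1) = mex{0} = 1
g(2) = mex{1} = 0
g(3) = mex{0} = 1
g(4) = mex{0,1} = 2
g(5) = mex{0,1,2} = 3
g(6) = mex{0,1,3} = 2
g(7) = mex{0,1,2} = 3
g(8) = mex{1,2,3} = 0
g(9) = mex{0,2,3} = 1
g(10) = mex{1,2,3} = 0
So g(10) = 0.
The value of a disjunctive sum is the nim-sum of the parts.
Combined value = 17 ⊕ 6 ⊕ 16 ⊕ 0 = 7.

7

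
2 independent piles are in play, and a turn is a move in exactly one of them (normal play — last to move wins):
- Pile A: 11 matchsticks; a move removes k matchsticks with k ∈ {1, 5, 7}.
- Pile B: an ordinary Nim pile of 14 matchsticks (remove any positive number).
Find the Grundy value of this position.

15

For pile A, compute g(0), g(1), … with moves {1, 5, 7}:
k:     0  1  2  3  4  5  6  7  8  9 10 11
g(k):  0  1  0  1  0  1  0  1  0  1  0  1
So g(11) = 1.
Pile B is a plain Nim pile of size 14, so its Grundy value is 14.
The value of a disjunctive sum is the nim-sum of the parts.
Combined value = 1 XOR 14 = 15.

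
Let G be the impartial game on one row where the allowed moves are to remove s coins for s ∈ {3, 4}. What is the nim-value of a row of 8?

0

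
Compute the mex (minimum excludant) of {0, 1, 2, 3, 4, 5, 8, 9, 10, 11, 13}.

The values 0, 1, 2, 3, 4, 5 are all present; 6 is the first non-negative integer missing from the set.

6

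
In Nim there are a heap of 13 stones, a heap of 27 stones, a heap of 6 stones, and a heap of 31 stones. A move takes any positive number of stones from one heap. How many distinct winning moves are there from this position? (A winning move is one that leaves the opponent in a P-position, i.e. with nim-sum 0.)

3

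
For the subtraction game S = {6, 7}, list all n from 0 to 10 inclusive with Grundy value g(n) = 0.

0, 1, 2, 3, 4, 5

Build the Grundy sequence with g(k) = mex{g(k−s) : s ∈ {6, 7}, s ≤ k}:
k:     0  1  2  3  4  5  6  7  8  9 10
g(k):  0  0  0  0  0  0  1  1  1  1  1
The P-positions (g = 0) in 0..10 are 0, 1, 2, 3, 4, 5.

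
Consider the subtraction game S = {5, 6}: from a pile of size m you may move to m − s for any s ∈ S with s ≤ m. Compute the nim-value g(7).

Grundy values for subtraction set {5, 6}:
g(0) = mex{} = 0
g(1) = mex{} = 0
g(2) = mex{} = 0
g(3) = mex{} = 0
g(4) = mex{} = 0
g(5) = mex{0} = 1
g(6) = mex{0} = 1
g(7) = mex{0} = 1
So g(7) = 1.

1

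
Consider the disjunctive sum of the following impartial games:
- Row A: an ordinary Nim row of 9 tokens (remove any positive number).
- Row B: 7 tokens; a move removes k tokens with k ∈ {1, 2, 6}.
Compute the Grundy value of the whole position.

Row A is a plain Nim row of size 9, so its Grundy value is 9.
For row B, compute g(0), g(1), … with moves {1, 2, 6}:
k:     0  1  2  3  4  5  6  7
g(k):  0  1  2  0  1  2  3  0
So g(7) = 0.
By the Sprague-Grundy theorem, the Grundy value of a sum of independent games is the XOR of the component values.
Combined value = 9 XOR 0 = 9.

9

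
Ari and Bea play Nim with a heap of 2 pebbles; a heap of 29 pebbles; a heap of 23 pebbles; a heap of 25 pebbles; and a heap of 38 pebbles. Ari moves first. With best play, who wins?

Ari wins

Nim-sum: 2 ⊕ 29 ⊕ 23 ⊕ 25 ⊕ 38 = 55.
The nim-sum is 55 ≠ 0, so this is an N-position: the player to move can win; Ari has a winning move.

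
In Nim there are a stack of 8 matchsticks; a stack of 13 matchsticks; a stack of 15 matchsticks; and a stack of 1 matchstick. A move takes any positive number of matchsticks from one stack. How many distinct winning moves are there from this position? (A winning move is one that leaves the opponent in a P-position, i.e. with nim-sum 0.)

3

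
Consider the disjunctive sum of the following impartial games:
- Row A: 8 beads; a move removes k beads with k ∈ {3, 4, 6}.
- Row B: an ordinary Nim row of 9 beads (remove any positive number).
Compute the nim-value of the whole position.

11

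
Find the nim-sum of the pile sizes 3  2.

1

Compute the nim-sum pairwise:
3 ^ 2 = 1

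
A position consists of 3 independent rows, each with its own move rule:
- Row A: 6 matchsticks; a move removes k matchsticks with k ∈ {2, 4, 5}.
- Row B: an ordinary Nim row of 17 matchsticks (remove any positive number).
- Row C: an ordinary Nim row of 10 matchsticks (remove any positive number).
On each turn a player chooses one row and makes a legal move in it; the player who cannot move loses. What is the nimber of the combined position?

24

Build the Grundy sequence for row A with g(k) = mex{g(k−s) : s ∈ {2, 4, 5}, s ≤ k}:
g(0) = mex{} = 0
g(1) = mex{} = 0
g(2) = mex{0} = 1
g(3) = mex{0} = 1
g(4) = mex{0,1} = 2
g(5) = mex{0,1} = 2
g(6) = mex{0,1,2} = 3
So g(6) = 3.
Row B is a plain Nim row of size 17, so its Grundy value is 17.
Row C is a plain Nim row of size 10, so its Grundy value is 10.
The value of a disjunctive sum is the nim-sum of the parts.
Combined value = 3 ⊕ 17 ⊕ 10 = 24.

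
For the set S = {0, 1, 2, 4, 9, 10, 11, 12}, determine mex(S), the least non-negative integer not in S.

The values 0, 1, 2 are all present; 3 is the first non-negative integer missing from the set.

3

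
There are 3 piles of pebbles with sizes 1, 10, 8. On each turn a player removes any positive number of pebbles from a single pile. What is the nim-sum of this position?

Nim-sum: 1 ^ 10 ^ 8 = 3.

3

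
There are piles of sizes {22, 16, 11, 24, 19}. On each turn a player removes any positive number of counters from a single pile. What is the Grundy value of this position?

Nim-sum: 22 XOR 16 XOR 11 XOR 24 XOR 19 = 6.

6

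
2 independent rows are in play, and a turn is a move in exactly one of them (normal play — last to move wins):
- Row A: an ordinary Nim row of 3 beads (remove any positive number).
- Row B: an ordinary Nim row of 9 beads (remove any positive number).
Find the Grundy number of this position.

Row A is a plain Nim row of size 3, so its Grundy value is 3.
Row B is a plain Nim row of size 9, so its Grundy value is 9.
The value of a disjunctive sum is the nim-sum of the parts.
Combined value = 3 ⊕ 9 = 10.

10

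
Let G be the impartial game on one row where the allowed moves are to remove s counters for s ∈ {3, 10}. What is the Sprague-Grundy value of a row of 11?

1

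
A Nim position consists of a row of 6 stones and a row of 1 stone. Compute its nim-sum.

7

Nim-sum: 6 ^ 1 = 7.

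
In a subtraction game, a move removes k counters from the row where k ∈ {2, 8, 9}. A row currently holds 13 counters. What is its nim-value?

Build the Grundy sequence with g(k) = mex{g(k−s) : s ∈ {2, 8, 9}, s ≤ k}:
g(0) = mex{} = 0
g(1) = mex{} = 0
g(2) = mex{0} = 1
g(3) = mex{0} = 1
g(4) = mex{1} = 0
g(5) = mex{1} = 0
g(6) = mex{0} = 1
g(7) = mex{0} = 1
g(8) = mex{0,1} = 2
g(9) = mex{0,1} = 2
g(10) = mex{0,1,2} = 3
g(11) = mex{1,2} = 0
g(12) = mex{0,1,3} = 2
g(13) = mex{0} = 1
So g(13) = 1.

1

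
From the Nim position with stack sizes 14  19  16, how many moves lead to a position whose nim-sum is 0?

1

Nim-sum: 14 ^ 19 ^ 16 = 13.
The overall nim-sum is X = 13. A stack of size p has a winning move iff p XOR X < p (reduce it to p XOR X).
  14: 14 XOR 13 = 3 < 14 — winning move (to 3).
  19: 19 XOR 13 = 30 ≥ 19 — no move.
  16: 16 XOR 13 = 29 ≥ 16 — no move.
That gives 1 winning move.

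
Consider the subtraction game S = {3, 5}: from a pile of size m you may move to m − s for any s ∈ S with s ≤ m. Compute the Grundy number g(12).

1

Build the Grundy sequence with g(k) = mex{g(k−s) : s ∈ {3, 5}, s ≤ k}:
g(0) = mex{} = 0
g(1) = mex{} = 0
g(2) = mex{} = 0
g(3) = mex{0} = 1
g(4) = mex{0} = 1
g(5) = mex{0} = 1
g(6) = mex{0,1} = 2
g(7) = mex{0,1} = 2
g(8) = mex{1} = 0
g(9) = mex{1,2} = 0
g(10) = mex{1,2} = 0
g(11) = mex{0,2} = 1
g(12) = mex{0,2} = 1
So g(12) = 1.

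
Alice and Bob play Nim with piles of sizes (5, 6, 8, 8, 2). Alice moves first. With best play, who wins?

Alice wins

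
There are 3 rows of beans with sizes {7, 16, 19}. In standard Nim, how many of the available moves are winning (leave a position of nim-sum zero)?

Nim-sum: 7 ⊕ 16 ⊕ 19 = 4.
The overall nim-sum is X = 4. A row of size p has a winning move iff p XOR X < p (reduce it to p XOR X).
  7: 7 XOR 4 = 3 < 7 — winning move (to 3).
  16: 16 XOR 4 = 20 ≥ 16 — no move.
  19: 19 XOR 4 = 23 ≥ 19 — no move.
That gives 1 winning move.

1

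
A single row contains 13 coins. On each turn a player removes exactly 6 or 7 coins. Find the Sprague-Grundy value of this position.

Compute g(0), g(1), … for moves {6, 7}:
g(0) = mex{} = 0
g(1) = mex{} = 0
g(2) = mex{} = 0
g(3) = mex{} = 0
g(4) = mex{} = 0
g(5) = mex{} = 0
g(6) = mex{0} = 1
g(7) = mex{0} = 1
g(8) = mex{0} = 1
g(9) = mex{0} = 1
g(10) = mex{0} = 1
g(11) = mex{0} = 1
g(12) = mex{0,1} = 2
g(13) = mex{1} = 0
So g(13) = 0.

0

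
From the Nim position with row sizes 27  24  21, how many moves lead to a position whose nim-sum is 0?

Compute the nim-sum pairwise:
27 ⊕ 24 = 3
3 ⊕ 21 = 22
The overall nim-sum is X = 22. A row of size p has a winning move iff p XOR X < p (reduce it to p XOR X).
  27: 27 XOR 22 = 13 < 27 — winning move (to 13).
  24: 24 XOR 22 = 14 < 24 — winning move (to 14).
  21: 21 XOR 22 = 3 < 21 — winning move (to 3).
That gives 3 winning moves.

3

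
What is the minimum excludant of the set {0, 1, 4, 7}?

2

The values 0, 1 are all present; 2 is the first non-negative integer missing from the set.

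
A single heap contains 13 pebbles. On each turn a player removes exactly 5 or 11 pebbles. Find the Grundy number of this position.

Build the Grundy sequence with g(k) = mex{g(k−s) : s ∈ {5, 11}, s ≤ k}:
g(0) = mex{} = 0
g(1) = mex{} = 0
g(2) = mex{} = 0
g(3) = mex{} = 0
g(4) = mex{} = 0
g(5) = mex{0} = 1
g(6) = mex{0} = 1
g(7) = mex{0} = 1
g(8) = mex{0} = 1
g(9) = mex{0} = 1
g(10) = mex{1} = 0
g(11) = mex{0,1} = 2
g(12) = mex{0,1} = 2
g(13) = mex{0,1} = 2
So g(13) = 2.

2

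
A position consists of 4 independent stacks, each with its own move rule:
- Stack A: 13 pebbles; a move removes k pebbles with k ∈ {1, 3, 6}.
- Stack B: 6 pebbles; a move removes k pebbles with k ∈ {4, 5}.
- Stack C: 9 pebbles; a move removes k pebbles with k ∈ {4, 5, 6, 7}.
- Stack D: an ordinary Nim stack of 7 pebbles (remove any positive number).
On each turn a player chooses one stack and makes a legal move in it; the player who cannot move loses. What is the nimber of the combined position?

Grundy values for stack A (subtraction set {1, 3, 6}):
g(0) = mex{} = 0
g(1) = mex{0} = 1
g(2) = mex{1} = 0
g(3) = mex{0} = 1
g(4) = mex{1} = 0
g(5) = mex{0} = 1
g(6) = mex{0,1} = 2
g(7) = mex{0,1,2} = 3
g(8) = mex{0,1,3} = 2
g(9) = mex{1,2} = 0
g(10) = mex{0,3} = 1
g(11) = mex{1,2} = 0
g(12) = mex{0,2} = 1
g(13) = mex{1,3} = 0
So g(13) = 0.
Grundy values for stack B (subtraction set {4, 5}):
g(0) = mex{} = 0
g(1) = mex{} = 0
g(2) = mex{} = 0
g(3) = mex{} = 0
g(4) = mex{0} = 1
g(5) = mex{0} = 1
g(6) = mex{0} = 1
So g(6) = 1.
Build the Grundy sequence for stack C with g(k) = mex{g(k−s) : s ∈ {4, 5, 6, 7}, s ≤ k}:
g(0) = mex{} = 0
g(1) = mex{} = 0
g(2) = mex{} = 0
g(3) = mex{} = 0
g(4) = mex{0} = 1
g(5) = mex{0} = 1
g(6) = mex{0} = 1
g(7) = mex{0} = 1
g(8) = mex{0,1} = 2
g(9) = mex{0,1} = 2
So g(9) = 2.
Stack D is a plain Nim stack of size 7, so its Grundy value is 7.
The value of a disjunctive sum is the nim-sum of the parts.
Combined value = 0 ⊕ 1 ⊕ 2 ⊕ 7 = 4.

4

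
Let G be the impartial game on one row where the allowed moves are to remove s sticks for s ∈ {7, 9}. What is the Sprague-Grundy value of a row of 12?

Build the Grundy sequence with g(k) = mex{g(k−s) : s ∈ {7, 9}, s ≤ k}:
g(0) = mex{} = 0
g(1) = mex{} = 0
g(2) = mex{} = 0
g(3) = mex{} = 0
g(4) = mex{} = 0
g(5) = mex{} = 0
g(6) = mex{} = 0
g(7) = mex{0} = 1
g(8) = mex{0} = 1
g(9) = mex{0} = 1
g(10) = mex{0} = 1
g(11) = mex{0} = 1
g(12) = mex{0} = 1
So g(12) = 1.

1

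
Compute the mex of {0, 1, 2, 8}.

The values 0, 1, 2 are all present; 3 is the first non-negative integer missing from the set.

3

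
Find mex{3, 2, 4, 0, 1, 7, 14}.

The values 0, 1, 2, 3, 4 are all present; 5 is the first non-negative integer missing from the set.

5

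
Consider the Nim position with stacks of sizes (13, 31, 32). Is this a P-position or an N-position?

In binary:
  001101  (13)
  011111  (31)
  100000  (32)
  ------
  110010  (50)
The nim-sum is 50 ≠ 0, so this is an N-position: the player to move can win.

N-position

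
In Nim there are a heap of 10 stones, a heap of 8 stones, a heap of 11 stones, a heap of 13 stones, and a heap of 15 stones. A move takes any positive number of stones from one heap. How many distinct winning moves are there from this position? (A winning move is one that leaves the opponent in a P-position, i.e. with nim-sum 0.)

5

Bitwise XOR of the heap sizes:
  1010  (10)
  1000  (8)
  1011  (11)
  1101  (13)
  1111  (15)
  ----
  1011  (11)
The overall nim-sum is X = 11. A heap of size p has a winning move iff p XOR X < p (reduce it to p XOR X).
  10: 10 XOR 11 = 1 < 10 — winning move (to 1).
  8: 8 XOR 11 = 3 < 8 — winning move (to 3).
  11: 11 XOR 11 = 0 < 11 — winning move (to 0).
  13: 13 XOR 11 = 6 < 13 — winning move (to 6).
  15: 15 XOR 11 = 4 < 15 — winning move (to 4).
That gives 5 winning moves.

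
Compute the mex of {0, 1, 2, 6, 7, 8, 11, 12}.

3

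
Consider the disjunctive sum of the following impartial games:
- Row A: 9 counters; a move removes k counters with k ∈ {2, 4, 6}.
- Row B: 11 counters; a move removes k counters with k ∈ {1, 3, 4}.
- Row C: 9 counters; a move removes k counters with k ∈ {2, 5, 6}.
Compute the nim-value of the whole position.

0

For row A, compute g(0), g(1), … with moves {2, 4, 6}:
g(0) = mex{} = 0
g(1) = mex{} = 0
g(2) = mex{0} = 1
g(3) = mex{0} = 1
g(4) = mex{0,1} = 2
g(5) = mex{0,1} = 2
g(6) = mex{0,1,2} = 3
g(7) = mex{0,1,2} = 3
g(8) = mex{1,2,3} = 0
g(9) = mex{1,2,3} = 0
So g(9) = 0.
Build the Grundy sequence for row B with g(k) = mex{g(k−s) : s ∈ {1, 3, 4}, s ≤ k}:
k:     0  1  2  3  4  5  6  7  8  9 10 11
g(k):  0  1  0  1  2  3  2  0  1  0  1  2
So g(11) = 2.
Build the Grundy sequence for row C with g(k) = mex{g(k−s) : s ∈ {2, 5, 6}, s ≤ k}:
g(0) = mex{} = 0
g(1) = mex{} = 0
g(2) = mex{0} = 1
g(3) = mex{0} = 1
g(4) = mex{1} = 0
g(5) = mex{0,1} = 2
g(6) = mex{0} = 1
g(7) = mex{0,1,2} = 3
g(8) = mex{1} = 0
g(9) = mex{0,1,3} = 2
So g(9) = 2.
By the Sprague-Grundy theorem, the Grundy value of a sum of independent games is the XOR of the component values.
Combined value = 0 XOR 2 XOR 2 = 0.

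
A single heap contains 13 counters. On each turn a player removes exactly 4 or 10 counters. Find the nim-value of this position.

Compute g(0), g(1), … for moves {4, 10}:
g(0) = mex{} = 0
g(1) = mex{} = 0
g(2) = mex{} = 0
g(3) = mex{} = 0
g(4) = mex{0} = 1
g(5) = mex{0} = 1
g(6) = mex{0} = 1
g(7) = mex{0} = 1
g(8) = mex{1} = 0
g(9) = mex{1} = 0
g(10) = mex{0,1} = 2
g(11) = mex{0,1} = 2
g(12) = mex{0} = 1
g(13) = mex{0} = 1
So g(13) = 1.

1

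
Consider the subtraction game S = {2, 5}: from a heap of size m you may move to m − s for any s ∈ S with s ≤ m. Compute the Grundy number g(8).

0

Compute g(0), g(1), … for moves {2, 5}:
k:     0  1  2  3  4  5  6  7  8
g(k):  0  0  1  1  0  2  1  0  0
So g(8) = 0.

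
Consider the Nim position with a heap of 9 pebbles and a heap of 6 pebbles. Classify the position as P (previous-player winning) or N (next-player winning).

Nim-sum: 9 XOR 6 = 15.
The nim-sum is 15 ≠ 0, so this is an N-position: the player to move can win.

N-position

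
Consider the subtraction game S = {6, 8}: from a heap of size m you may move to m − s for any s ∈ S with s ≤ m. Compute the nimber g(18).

0

Compute g(0), g(1), … for moves {6, 8}:
k:     0  1  2  3  4  5  6  7  8  9 10 11 12 13 14 15 16 17 18
g(k):  0  0  0  0  0  0  1  1  1  1  1  1  2  2  0  0  0  0  0
So g(18) = 0.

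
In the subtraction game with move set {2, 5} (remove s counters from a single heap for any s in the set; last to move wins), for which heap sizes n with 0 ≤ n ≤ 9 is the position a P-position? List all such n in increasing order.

0, 1, 4, 7, 8

Grundy values for subtraction set {2, 5}:
k:     0  1  2  3  4  5  6  7  8  9
g(k):  0  0  1  1  0  2  1  0  0  1
The P-positions (g = 0) in 0..9 are 0, 1, 4, 7, 8.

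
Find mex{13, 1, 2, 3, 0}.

The values 0, 1, 2, 3 are all present; 4 is the first non-negative integer missing from the set.

4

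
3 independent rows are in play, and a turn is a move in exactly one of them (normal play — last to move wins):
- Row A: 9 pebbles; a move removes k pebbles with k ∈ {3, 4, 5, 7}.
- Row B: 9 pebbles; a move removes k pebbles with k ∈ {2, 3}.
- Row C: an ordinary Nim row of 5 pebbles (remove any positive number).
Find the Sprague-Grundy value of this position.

For row A, compute g(0), g(1), … with moves {3, 4, 5, 7}:
g(0) = mex{} = 0
g(1) = mex{} = 0
g(2) = mex{} = 0
g(3) = mex{0} = 1
g(4) = mex{0} = 1
g(5) = mex{0} = 1
g(6) = mex{0,1} = 2
g(7) = mex{0,1} = 2
g(8) = mex{0,1} = 2
g(9) = mex{0,1,2} = 3
So g(9) = 3.
Build the Grundy sequence for row B with g(k) = mex{g(k−s) : s ∈ {2, 3}, s ≤ k}:
g(0) = mex{} = 0
g(1) = mex{} = 0
g(2) = mex{0} = 1
g(3) = mex{0} = 1
g(4) = mex{0,1} = 2
g(5) = mex{1} = 0
g(6) = mex{1,2} = 0
g(7) = mex{0,2} = 1
g(8) = mex{0} = 1
g(9) = mex{0,1} = 2
So g(9) = 2.
Row C is a plain Nim row of size 5, so its Grundy value is 5.
The value of a disjunctive sum is the nim-sum of the parts.
Combined value = 3 XOR 2 XOR 5 = 4.

4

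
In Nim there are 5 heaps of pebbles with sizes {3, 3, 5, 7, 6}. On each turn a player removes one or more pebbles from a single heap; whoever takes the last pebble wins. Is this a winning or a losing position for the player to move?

Winning position

Compute the nim-sum pairwise:
3 ⊕ 3 = 0
0 ⊕ 5 = 5
5 ⊕ 7 = 2
2 ⊕ 6 = 4
The nim-sum is 4 ≠ 0, so this is an N-position: the player to move can win.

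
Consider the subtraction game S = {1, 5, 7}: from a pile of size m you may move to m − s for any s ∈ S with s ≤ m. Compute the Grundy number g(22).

0

Compute g(0), g(1), … for moves {1, 5, 7}:
k:     0  1  2  3  4  5  6  7  8  9 10 11 12 13 14 15 16 17 18 19 20 21 22
g(k):  0  1  0  1  0  1  0  1  0  1  0  1  0  1  0  1  0  1  0  1  0  1  0
So g(22) = 0.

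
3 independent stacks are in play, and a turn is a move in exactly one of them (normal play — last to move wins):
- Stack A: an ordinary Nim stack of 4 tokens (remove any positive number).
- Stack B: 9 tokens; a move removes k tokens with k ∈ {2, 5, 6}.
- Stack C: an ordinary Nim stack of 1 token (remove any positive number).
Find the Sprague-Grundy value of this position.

Stack A is a plain Nim stack of size 4, so its Grundy value is 4.
Build the Grundy sequence for stack B with g(k) = mex{g(k−s) : s ∈ {2, 5, 6}, s ≤ k}:
g(0) = mex{} = 0
g(1) = mex{} = 0
g(2) = mex{0} = 1
g(3) = mex{0} = 1
g(4) = mex{1} = 0
g(5) = mex{0,1} = 2
g(6) = mex{0} = 1
g(7) = mex{0,1,2} = 3
g(8) = mex{1} = 0
g(9) = mex{0,1,3} = 2
So g(9) = 2.
Stack C is a plain Nim stack of size 1, so its Grundy value is 1.
The value of a disjunctive sum is the nim-sum of the parts.
Combined value = 4 ⊕ 2 ⊕ 1 = 7.

7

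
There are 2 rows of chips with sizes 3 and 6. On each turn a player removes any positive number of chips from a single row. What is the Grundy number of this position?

5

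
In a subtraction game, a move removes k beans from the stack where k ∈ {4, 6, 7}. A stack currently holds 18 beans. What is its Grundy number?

Grundy values for subtraction set {4, 6, 7}:
k:     0  1  2  3  4  5  6  7  8  9 10 11 12 13 14 15 16 17 18
g(k):  0  0  0  0  1  1  1  1  2  2  2  0  0  0  0  1  1  1  1
So g(18) = 1.

1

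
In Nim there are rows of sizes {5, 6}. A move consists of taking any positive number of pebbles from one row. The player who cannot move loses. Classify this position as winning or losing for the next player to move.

Winning position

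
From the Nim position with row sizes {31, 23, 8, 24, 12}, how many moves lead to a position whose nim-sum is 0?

Nim-sum: 31 ⊕ 23 ⊕ 8 ⊕ 24 ⊕ 12 = 20.
The overall nim-sum is X = 20. A row of size p has a winning move iff p XOR X < p (reduce it to p XOR X).
  31: 31 XOR 20 = 11 < 31 — winning move (to 11).
  23: 23 XOR 20 = 3 < 23 — winning move (to 3).
  8: 8 XOR 20 = 28 ≥ 8 — no move.
  24: 24 XOR 20 = 12 < 24 — winning move (to 12).
  12: 12 XOR 20 = 24 ≥ 12 — no move.
That gives 3 winning moves.

3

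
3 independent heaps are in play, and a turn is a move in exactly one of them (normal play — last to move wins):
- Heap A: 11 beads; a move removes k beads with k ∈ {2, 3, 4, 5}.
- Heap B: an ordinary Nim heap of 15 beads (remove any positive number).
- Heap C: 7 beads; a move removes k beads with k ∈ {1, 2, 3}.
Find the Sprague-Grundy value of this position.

Build the Grundy sequence for heap A with g(k) = mex{g(k−s) : s ∈ {2, 3, 4, 5}, s ≤ k}:
g(0) = mex{} = 0
g(1) = mex{} = 0
g(2) = mex{0} = 1
g(3) = mex{0} = 1
g(4) = mex{0,1} = 2
g(5) = mex{0,1} = 2
g(6) = mex{0,1,2} = 3
g(7) = mex{1,2} = 0
g(8) = mex{1,2,3} = 0
g(9) = mex{0,2,3} = 1
g(10) = mex{0,2,3} = 1
g(11) = mex{0,1,3} = 2
So g(11) = 2.
Heap B is a plain Nim heap of size 15, so its Grundy value is 15.
Build the Grundy sequence for heap C with g(k) = mex{g(k−s) : s ∈ {1, 2, 3}, s ≤ k}:
g(0) = mex{} = 0
g(1) = mex{0} = 1
g(2) = mex{0,1} = 2
g(3) = mex{0,1,2} = 3
g(4) = mex{1,2,3} = 0
g(5) = mex{0,2,3} = 1
g(6) = mex{0,1,3} = 2
g(7) = mex{0,1,2} = 3
So g(7) = 3.
By the Sprague-Grundy theorem, the Grundy value of a sum of independent games is the XOR of the component values.
Combined value = 2 ⊕ 15 ⊕ 3 = 14.

14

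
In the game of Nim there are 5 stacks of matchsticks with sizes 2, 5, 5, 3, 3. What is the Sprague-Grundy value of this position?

2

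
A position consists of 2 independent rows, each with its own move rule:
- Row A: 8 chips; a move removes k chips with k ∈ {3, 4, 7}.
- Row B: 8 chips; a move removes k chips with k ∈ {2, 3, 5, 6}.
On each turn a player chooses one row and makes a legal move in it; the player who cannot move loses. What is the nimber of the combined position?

2

For row A, compute g(0), g(1), … with moves {3, 4, 7}:
g(0) = mex{} = 0
g(1) = mex{} = 0
g(2) = mex{} = 0
g(3) = mex{0} = 1
g(4) = mex{0} = 1
g(5) = mex{0} = 1
g(6) = mex{0,1} = 2
g(7) = mex{0,1} = 2
g(8) = mex{0,1} = 2
So g(8) = 2.
Build the Grundy sequence for row B with g(k) = mex{g(k−s) : s ∈ {2, 3, 5, 6}, s ≤ k}:
k:     0  1  2  3  4  5  6  7  8
g(k):  0  0  1  1  2  2  3  3  0
So g(8) = 0.
By the Sprague-Grundy theorem, the Grundy value of a sum of independent games is the XOR of the component values.
Combined value = 2 ⊕ 0 = 2.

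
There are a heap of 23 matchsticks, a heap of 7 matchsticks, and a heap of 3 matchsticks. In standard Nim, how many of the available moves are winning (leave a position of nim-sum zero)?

1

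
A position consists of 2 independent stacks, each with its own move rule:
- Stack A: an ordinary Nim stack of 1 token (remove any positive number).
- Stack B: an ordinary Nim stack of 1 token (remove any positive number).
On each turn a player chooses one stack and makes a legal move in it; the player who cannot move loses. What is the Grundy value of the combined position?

0

Stack A is a plain Nim stack of size 1, so its Grundy value is 1.
Stack B is a plain Nim stack of size 1, so its Grundy value is 1.
By the Sprague-Grundy theorem, the Grundy value of a sum of independent games is the XOR of the component values.
Combined value = 1 ⊕ 1 = 0.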